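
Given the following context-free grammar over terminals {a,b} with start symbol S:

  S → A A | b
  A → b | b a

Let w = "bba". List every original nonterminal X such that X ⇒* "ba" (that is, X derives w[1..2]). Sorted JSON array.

Convert to CNF:
  S -> A A | b
  A -> T0 T1 | b
  T0 -> b
  T1 -> a

CYK table (by increasing span) — only the sub-triangle for w[1..2]:
  T[1,1] 'b' = {A,S,T0}  orig:{A,S}
  T[2,2] 'a' = {T1}  orig:{}
  T[1,2] 'ba' = {A}

Original NTs in T[1,2] deriving "ba": ["A"]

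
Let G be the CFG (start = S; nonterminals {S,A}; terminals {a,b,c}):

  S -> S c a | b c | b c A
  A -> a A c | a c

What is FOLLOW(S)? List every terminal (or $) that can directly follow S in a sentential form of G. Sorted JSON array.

FIRST sets, iterate to fixpoint:
iter 1:
  A via A→a A c: +{a}
  S via S→b c: +{b}
  FIRST[S]={b}  FIRST[A]={a}
iter 2: done
  FIRST[S]={b}  FIRST[A]={a}

Compute FOLLOW by fixpoint:
seed FOLLOW(S) with $
pass 1:
  A→a A c: FOLLOW(A) ⊇ FIRST(c) = {c}; new: +{c}
  S→S c a: FOLLOW(S) ⊇ FIRST(c) = {c}; new: +{c}
  S→b c A: FOLLOW(A) ⊇ FOLLOW(S) ⊇ {$,c}; new: +{$}
  FOLLOW(S)={$,c}  FOLLOW(A)={$,c}
pass 2: done
  FOLLOW(S)={$,c}  FOLLOW(A)={$,c}

FOLLOW(S) = ["$", "c"]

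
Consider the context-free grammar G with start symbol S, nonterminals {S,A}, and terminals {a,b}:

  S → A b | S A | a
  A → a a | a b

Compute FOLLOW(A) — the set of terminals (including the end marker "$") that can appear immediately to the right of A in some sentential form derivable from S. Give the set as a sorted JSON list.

Compute FIRST by fixpoint:
pass 1:
  A via A→a a: +{a}
  S via S→A b: +{a}
  S: {a}  A: {a}
pass 2: — fixpoint
  S: {a}  A: {a}

Compute FOLLOW by fixpoint:
initialize: $ ∈ FOLLOW(S)
round 1:
  S→A b: FOLLOW(A) ⊇ FIRST(b) = {b}; new: +{b}
  S→S A: FOLLOW(S) ⊇ FIRST(A) = {a}; new: +{a}
  S→S A: FOLLOW(A) ⊇ FOLLOW(S) ⊇ {$,a}; new: +{$,a}
  FOLLOW(S)={$,a}  FOLLOW(A)={$,a,b}
round 2: — fixpoint
  FOLLOW(S)={$,a}  FOLLOW(A)={$,a,b}

FOLLOW(A) = ["$", "a", "b"]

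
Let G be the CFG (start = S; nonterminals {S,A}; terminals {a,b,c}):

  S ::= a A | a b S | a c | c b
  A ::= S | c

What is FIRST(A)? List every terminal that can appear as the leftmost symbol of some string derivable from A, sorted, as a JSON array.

Compute FIRST by fixpoint:
iter 1:
  A via A→c: +{c}
  S via S→a A: +{a}
  S via S→c b: +{c}
  FIRST[S]={a,c}  FIRST[A]={c}
iter 2:
  A via A→S: +{a}
  FIRST[S]={a,c}  FIRST[A]={a,c}
iter 3: done
  FIRST[S]={a,c}  FIRST[A]={a,c}

FIRST(A) = ["a", "c"]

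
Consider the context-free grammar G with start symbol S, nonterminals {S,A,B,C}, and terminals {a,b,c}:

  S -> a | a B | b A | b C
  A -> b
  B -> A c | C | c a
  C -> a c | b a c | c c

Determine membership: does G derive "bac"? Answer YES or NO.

CNF form of G:
  S -> T1 B | T2 A | T2 C | a
  A -> b
  B -> A T0 | T0 T0 | T0 T1 | T1 T0 | T2 X3
  C -> T0 T0 | T1 T0 | T2 X4
  T0 -> c
  T1 -> a
  T2 -> b
  X3 -> T1 T0
  X4 -> T1 T0

Fill CYK table bottom-up:
  T[0,0] 'b' = {A,T2}  orig:{A}
  T[1,1] 'a' = {S,T1}  orig:{S}
  T[2,2] 'c' = {T0}  orig:{}
  T[0,1] 'ba' = ∅
  T[1,2] 'ac' = {B,C,X3,X4}  orig:{B,C}
  T[0,2] 'bac' = {B,C,S}

S ∈ T[0,2] ⇒ YES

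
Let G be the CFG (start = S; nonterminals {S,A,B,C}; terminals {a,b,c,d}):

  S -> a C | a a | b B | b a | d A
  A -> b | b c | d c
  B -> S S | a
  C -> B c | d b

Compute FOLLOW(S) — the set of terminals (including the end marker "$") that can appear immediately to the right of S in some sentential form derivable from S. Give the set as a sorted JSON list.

FIRST sets, iterate to fixpoint:
[1]
  A via A→b: +{b}
  A via A→d c: +{d}
  B via B→a: +{a}
  C via C→B c: +{a}
  C via C→d b: +{d}
  S via S→a C: +{a}
  S via S→b B: +{b}
  S via S→d A: +{d}
  FIRST[S]={a,b,d}  FIRST[A]={b,d}  FIRST[B]={a}  FIRST[C]={a,d}
[2]
  B via B→S S: +{b,d}
  C via C→B c: +{b}
  FIRST[S]={a,b,d}  FIRST[A]={b,d}  FIRST[B]={a,b,d}  FIRST[C]={a,b,d}
[3] done
  FIRST[S]={a,b,d}  FIRST[A]={b,d}  FIRST[B]={a,b,d}  FIRST[C]={a,b,d}

FOLLOW sets:
seed FOLLOW(S) with $
iter 1:
  B→S S: FOLLOW(S) ⊇ FIRST(S) = {a,b,d}; new: +{a,b,d}
  C→B c: FOLLOW(B) ⊇ FIRST(c) = {c}; new: +{c}
  S→a C: FOLLOW(C) ⊇ FOLLOW(S) ⊇ {$,a,b,d}; new: +{$,a,b,d}
  S→b B: FOLLOW(B) ⊇ FOLLOW(S) ⊇ {$,a,b,d}; new: +{$,a,b,d}
  S→d A: FOLLOW(A) ⊇ FOLLOW(S) ⊇ {$,a,b,d}; new: +{$,a,b,d}
  FOLLOW[S]={$,a,b,d}  FOLLOW[A]={$,a,b,d}  FOLLOW[B]={$,a,b,c,d}  FOLLOW[C]={$,a,b,d}
iter 2:
  B→S S: FOLLOW(S) ⊇ FOLLOW(B) ⊇ {$,a,b,c,d}; new: +{c}
  S→a C: FOLLOW(C) ⊇ FOLLOW(S) ⊇ {$,a,b,c,d}; new: +{c}
  S→d A: FOLLOW(A) ⊇ FOLLOW(S) ⊇ {$,a,b,c,d}; new: +{c}
  FOLLOW[S]={$,a,b,c,d}  FOLLOW[A]={$,a,b,c,d}  FOLLOW[B]={$,a,b,c,d}  FOLLOW[C]={$,a,b,c,d}
iter 3: (no change)
  FOLLOW[S]={$,a,b,c,d}  FOLLOW[A]={$,a,b,c,d}  FOLLOW[B]={$,a,b,c,d}  FOLLOW[C]={$,a,b,c,d}

FOLLOW(S) = ["$", "a", "b", "c", "d"]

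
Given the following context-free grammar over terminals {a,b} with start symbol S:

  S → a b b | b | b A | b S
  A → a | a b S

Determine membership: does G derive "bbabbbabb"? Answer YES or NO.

Convert to CNF:
  S -> T0 X3 | T1 A | T1 S | b
  A -> T0 X2 | a
  T0 -> a
  T1 -> b
  X2 -> T1 S
  X3 -> T1 T1

CYK table (by increasing span):
  T[0,0] 'b' = {S,T1}  orig:{S}
  T[1,1] 'b' = {S,T1}  orig:{S}
  T[2,2] 'a' = {A,T0}  orig:{A}
  T[3,3] 'b' = {S,T1}  orig:{S}
  T[4,4] 'b' = {S,T1}  orig:{S}
  T[5,5] 'b' = {S,T1}  orig:{S}
  T[6,6] 'a' = {A,T0}  orig:{A}
  T[7,7] 'b' = {S,T1}  orig:{S}
  T[8,8] 'b' = {S,T1}  orig:{S}
  T[0,1] 'bb' = {S,X2,X3}  orig:{S}
  T[1,2] 'ba' = {S}
  T[2,3] 'ab' = ∅
  T[3,4] 'bb' = {S,X2,X3}  orig:{S}
  T[4,5] 'bb' = {S,X2,X3}  orig:{S}
  T[5,6] 'ba' = {S}
  T[6,7] 'ab' = ∅
  T[7,8] 'bb' = {S,X2,X3}  orig:{S}
  T[0,2] 'bba' = {S,X2}  orig:{S}
  T[1,3] 'bab' = ∅
  T[2,4] 'abb' = {A,S}
  T[3,5] 'bbb' = {S,X2}  orig:{S}
  T[4,6] 'bba' = {S,X2}  orig:{S}
  T[5,7] 'bab' = ∅
  T[6,8] 'abb' = {A,S}
  T[0,3] 'bbab' = ∅
  T[1,4] 'babb' = {S,X2}  orig:{S}
  T[2,5] 'abbb' = {A}
  T[3,6] 'bbba' = {S,X2}  orig:{S}
  T[4,7] 'bbab' = ∅
  T[5,8] 'babb' = {S,X2}  orig:{S}
  T[0,4] 'bbabb' = {S,X2}  orig:{S}
  T[1,5] 'babbb' = {S}
  T[2,6] 'abbba' = {A}
  T[3,7] 'bbbab' = ∅
  T[4,8] 'bbabb' = {S,X2}  orig:{S}
  T[0,5] 'bbabbb' = {S,X2}  orig:{S}
  T[1,6] 'babbba' = {S}
  T[2,7] 'abbbab' = ∅
  T[3,8] 'bbbabb' = {S,X2}  orig:{S}
  T[0,6] 'bbabbba' = {S,X2}  orig:{S}
  T[1,7] 'babbbab' = ∅
  T[2,8] 'abbbabb' = {A}
  T[0,7] 'bbabbbab' = ∅
  T[1,8] 'babbbabb' = {S}
  T[0,8] 'bbabbbabb' = {S,X2}  orig:{S}

S ∈ T[0,8] ⇒ YES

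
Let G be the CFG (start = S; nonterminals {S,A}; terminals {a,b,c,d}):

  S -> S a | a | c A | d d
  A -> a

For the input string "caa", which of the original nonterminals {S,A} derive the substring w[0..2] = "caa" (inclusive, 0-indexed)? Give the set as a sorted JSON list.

Convert to CNF:
  S -> S T0 | T1 A | T2 T2 | a
  A -> a
  T0 -> a
  T1 -> c
  T2 -> d

CYK table (by increasing span) — only the sub-triangle for w[0..2]:
  cell(0,0) c: {T1}  orig:{}
  cell(1,1) a: {A,S,T0}  orig:{A,S}
  cell(2,2) a: {A,S,T0}  orig:{A,S}
  cell(0,1) ca: {S}
  cell(1,2) aa: {S}
  cell(0,2) caa: {S}

Original NTs in T[0,2] deriving "caa": ["S"]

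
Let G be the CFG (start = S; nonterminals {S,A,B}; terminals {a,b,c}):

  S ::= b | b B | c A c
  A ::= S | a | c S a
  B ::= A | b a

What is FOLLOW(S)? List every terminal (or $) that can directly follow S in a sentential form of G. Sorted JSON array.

FIRST iteration:
round 1:
  A via A→a: +{a}
  A via A→c S a: +{c}
  B via B→A: +{a,c}
  B via B→b a: +{b}
  S via S→b: +{b}
  S via S→c A c: +{c}
  FIRST[S]={b,c}  FIRST[A]={a,c}  FIRST[B]={a,b,c}
round 2:
  A via A→S: +{b}
  FIRST[S]={b,c}  FIRST[A]={a,b,c}  FIRST[B]={a,b,c}
round 3: — fixpoint
  FIRST[S]={b,c}  FIRST[A]={a,b,c}  FIRST[B]={a,b,c}

FOLLOW iteration:
FOLLOW(S) := {$}
[1]
  A→c S a: FOLLOW(S) ⊇ FIRST(a) = {a}; new: +{a}
  S→b B: FOLLOW(B) ⊇ FOLLOW(S) ⊇ {$,a}; new: +{$,a}
  S→c A c: FOLLOW(A) ⊇ FIRST(c) = {c}; new: +{c}
  S: {$,a}  A: {c}  B: {$,a}
[2]
  A→S: FOLLOW(S) ⊇ FOLLOW(A) ⊇ {c}; new: +{c}
  B→A: FOLLOW(A) ⊇ FOLLOW(B) ⊇ {$,a}; new: +{$,a}
  S→b B: FOLLOW(B) ⊇ FOLLOW(S) ⊇ {$,a,c}; new: +{c}
  S: {$,a,c}  A: {$,a,c}  B: {$,a,c}
[3] — fixpoint
  S: {$,a,c}  A: {$,a,c}  B: {$,a,c}

FOLLOW(S) = ["$", "a", "c"]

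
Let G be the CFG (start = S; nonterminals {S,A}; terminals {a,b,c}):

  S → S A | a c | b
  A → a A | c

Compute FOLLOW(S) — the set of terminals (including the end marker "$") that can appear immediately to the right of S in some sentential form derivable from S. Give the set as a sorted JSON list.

FIRST iteration:
[1]
  A via A→a A: +{a}
  A via A→c: +{c}
  S via S→a c: +{a}
  S via S→b: +{b}
  FIRST(S)={a,b}  FIRST(A)={a,c}
[2] (no change)
  FIRST(S)={a,b}  FIRST(A)={a,c}

FOLLOW sets:
seed FOLLOW(S) with $
[1]
  S→S A: FOLLOW(S) ⊇ FIRST(A) = {a,c}; new: +{a,c}
  S→S A: FOLLOW(A) ⊇ FOLLOW(S) ⊇ {$,a,c}; new: +{$,a,c}
  FOLLOW[S]={$,a,c}  FOLLOW[A]={$,a,c}
[2] done
  FOLLOW[S]={$,a,c}  FOLLOW[A]={$,a,c}

FOLLOW(S) = ["$", "a", "c"]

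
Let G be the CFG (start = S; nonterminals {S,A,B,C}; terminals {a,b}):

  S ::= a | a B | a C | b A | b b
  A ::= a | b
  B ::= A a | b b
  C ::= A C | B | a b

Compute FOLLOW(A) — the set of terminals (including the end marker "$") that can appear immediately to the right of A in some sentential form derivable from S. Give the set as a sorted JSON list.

Compute FIRST by fixpoint:
round 1:
  A via A→a: +{a}
  A via A→b: +{b}
  B via B→A a: +{a,b}
  C via C→A C: +{a,b}
  S via S→a: +{a}
  S via S→b A: +{b}
  FIRST(S)={a,b}  FIRST(A)={a,b}  FIRST(B)={a,b}  FIRST(C)={a,b}
round 2: — fixpoint
  FIRST(S)={a,b}  FIRST(A)={a,b}  FIRST(B)={a,b}  FIRST(C)={a,b}

FOLLOW iteration:
initialize: $ ∈ FOLLOW(S)
[1]
  B→A a: FOLLOW(A) ⊇ FIRST(a) = {a}; new: +{a}
  C→A C: FOLLOW(A) ⊇ FIRST(C) = {a,b}; new: +{b}
  S→a B: FOLLOW(B) ⊇ FOLLOW(S) ⊇ {$}; new: +{$}
  S→a C: FOLLOW(C) ⊇ FOLLOW(S) ⊇ {$}; new: +{$}
  S→b A: FOLLOW(A) ⊇ FOLLOW(S) ⊇ {$}; new: +{$}
  FOLLOW[S]={$}  FOLLOW[A]={$,a,b}  FOLLOW[B]={$}  FOLLOW[C]={$}
[2] (stable)
  FOLLOW[S]={$}  FOLLOW[A]={$,a,b}  FOLLOW[B]={$}  FOLLOW[C]={$}

FOLLOW(A) = ["$", "a", "b"]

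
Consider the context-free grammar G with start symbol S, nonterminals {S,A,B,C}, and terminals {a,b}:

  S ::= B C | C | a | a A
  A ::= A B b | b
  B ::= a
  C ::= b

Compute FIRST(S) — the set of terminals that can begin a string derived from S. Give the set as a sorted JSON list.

FIRST sets, iterate to fixpoint:
pass 1:
  A via A→b: +{b}
  B via B→a: +{a}
  C via C→b: +{b}
  S via S→B C: +{a}
  S via S→C: +{b}
  FIRST[S]={a,b}  FIRST[A]={b}  FIRST[B]={a}  FIRST[C]={b}
pass 2: done
  FIRST[S]={a,b}  FIRST[A]={b}  FIRST[B]={a}  FIRST[C]={b}

FIRST(S) = ["a", "b"]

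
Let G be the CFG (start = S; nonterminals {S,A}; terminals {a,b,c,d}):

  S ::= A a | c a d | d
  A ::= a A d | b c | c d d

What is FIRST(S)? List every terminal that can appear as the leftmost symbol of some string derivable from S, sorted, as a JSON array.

FIRST sets, iterate to fixpoint:
[1]
  A via A→a A d: +{a}
  A via A→b c: +{b}
  A via A→c d d: +{c}
  S via S→A a: +{a,b,c}
  S via S→d: +{d}
  FIRST[S]={a,b,c,d}  FIRST[A]={a,b,c}
[2] done
  FIRST[S]={a,b,c,d}  FIRST[A]={a,b,c}

FIRST(S) = ["a", "b", "c", "d"]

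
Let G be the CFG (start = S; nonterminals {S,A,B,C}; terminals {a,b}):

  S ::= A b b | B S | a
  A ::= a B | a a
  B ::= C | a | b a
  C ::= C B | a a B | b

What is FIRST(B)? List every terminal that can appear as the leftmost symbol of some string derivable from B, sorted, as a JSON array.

FIRST sets, iterate to fixpoint:
iter 1:
  A via A→a B: +{a}
  B via B→a: +{a}
  B via B→b a: +{b}
  C via C→a a B: +{a}
  C via C→b: +{b}
  S via S→A b b: +{a}
  S via S→B S: +{b}
  S: {a,b}  A: {a}  B: {a,b}  C: {a,b}
iter 2: (no change)
  S: {a,b}  A: {a}  B: {a,b}  C: {a,b}

FIRST(B) = ["a", "b"]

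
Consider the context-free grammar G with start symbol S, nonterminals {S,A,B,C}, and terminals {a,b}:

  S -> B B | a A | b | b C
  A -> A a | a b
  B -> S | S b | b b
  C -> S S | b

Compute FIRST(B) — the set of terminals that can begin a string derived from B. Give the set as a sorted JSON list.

Compute FIRST by fixpoint:
iter 1:
  A via A→a b: +{a}
  B via B→b b: +{b}
  C via C→b: +{b}
  S via S→B B: +{b}
  S via S→a A: +{a}
  S: {a,b}  A: {a}  B: {b}  C: {b}
iter 2:
  B via B→S: +{a}
  C via C→S S: +{a}
  S: {a,b}  A: {a}  B: {a,b}  C: {a,b}
iter 3: — fixpoint
  S: {a,b}  A: {a}  B: {a,b}  C: {a,b}

FIRST(B) = ["a", "b"]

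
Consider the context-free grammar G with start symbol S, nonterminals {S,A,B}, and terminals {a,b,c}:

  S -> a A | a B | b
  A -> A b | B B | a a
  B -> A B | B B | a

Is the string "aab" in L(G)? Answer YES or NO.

Convert to CNF:
  S -> T1 A | T1 B | b
  A -> A T0 | B B | T1 T1
  B -> A B | B B | a
  T0 -> b
  T1 -> a

CYK table (by increasing span):
  [0..0]={B,T1}  "a"  orig:{B}
  [1..1]={B,T1}  "a"  orig:{B}
  [2..2]={S,T0}  "b"  orig:{S}
  [0..1]={A,B,S}  "aa"
  [1..2]=∅  "ab"
  [0..2]={A}  "aab"

S ∉ T[0,2] ⇒ NO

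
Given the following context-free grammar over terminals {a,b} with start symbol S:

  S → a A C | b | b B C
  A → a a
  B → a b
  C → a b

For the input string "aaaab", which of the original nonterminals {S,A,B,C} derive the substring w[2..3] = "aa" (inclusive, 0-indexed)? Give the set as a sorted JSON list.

CNF form of G:
  S -> T0 X2 | T1 X3 | b
  A -> T0 T0
  B -> T0 T1
  C -> T0 T1
  T0 -> a
  T1 -> b
  X2 -> A C
  X3 -> B C

CYK table (by increasing span) (cells [i..j] with 2 ≤ i ≤ j ≤ 3 only):
  [2..2]={T0}  "a"  orig:{}
  [3..3]={T0}  "a"  orig:{}
  [2..3]={A}  "aa"

Original NTs in T[2,3] deriving "aa": ["A"]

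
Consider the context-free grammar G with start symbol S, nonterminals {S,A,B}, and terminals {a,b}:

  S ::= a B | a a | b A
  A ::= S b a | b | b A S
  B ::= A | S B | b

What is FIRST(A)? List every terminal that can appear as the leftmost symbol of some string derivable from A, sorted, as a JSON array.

Compute FIRST by fixpoint:
[1]
  A via A→b: +{b}
  B via B→A: +{b}
  S via S→a B: +{a}
  S via S→b A: +{b}
  FIRST(S)={a,b}  FIRST(A)={b}  FIRST(B)={b}
[2]
  A via A→S b a: +{a}
  B via B→A: +{a}
  FIRST(S)={a,b}  FIRST(A)={a,b}  FIRST(B)={a,b}
[3] (stable)
  FIRST(S)={a,b}  FIRST(A)={a,b}  FIRST(B)={a,b}

FIRST(A) = ["a", "b"]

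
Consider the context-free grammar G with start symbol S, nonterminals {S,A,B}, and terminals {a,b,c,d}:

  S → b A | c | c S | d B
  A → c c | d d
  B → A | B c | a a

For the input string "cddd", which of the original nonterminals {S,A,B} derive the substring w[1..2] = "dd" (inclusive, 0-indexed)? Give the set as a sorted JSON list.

CNF form of G:
  S -> T0 S | T1 B | T3 A | c
  A -> T0 T0 | T1 T1
  B -> B T0 | T0 T0 | T1 T1 | T2 T2
  T0 -> c
  T1 -> d
  T2 -> a
  T3 -> b

Fill CYK table bottom-up — only the sub-triangle for w[1..2]:
  T[1,1] 'd' = {T1}  orig:{}
  T[2,2] 'd' = {T1}  orig:{}
  T[1,2] 'dd' = {A,B}

Original NTs in T[1,2] deriving "dd": ["A", "B"]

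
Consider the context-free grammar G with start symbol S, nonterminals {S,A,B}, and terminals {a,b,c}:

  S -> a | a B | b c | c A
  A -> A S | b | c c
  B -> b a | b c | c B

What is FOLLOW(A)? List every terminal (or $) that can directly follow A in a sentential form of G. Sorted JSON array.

FIRST sets, iterate to fixpoint:
iter 1:
  A via A→b: +{b}
  A via A→c c: +{c}
  B via B→b a: +{b}
  B via B→c B: +{c}
  S via S→a: +{a}
  S via S→b c: +{b}
  S via S→c A: +{c}
  S: {a,b,c}  A: {b,c}  B: {b,c}
iter 2: (no change)
  S: {a,b,c}  A: {b,c}  B: {b,c}

FOLLOW sets:
seed FOLLOW(S) with $
[1]
  A→A S: FOLLOW(A) ⊇ FIRST(S) = {a,b,c}; new: +{a,b,c}
  A→A S: FOLLOW(S) ⊇ FOLLOW(A) ⊇ {a,b,c}; new: +{a,b,c}
  S→a B: FOLLOW(B) ⊇ FOLLOW(S) ⊇ {$,a,b,c}; new: +{$,a,b,c}
  S→c A: FOLLOW(A) ⊇ FOLLOW(S) ⊇ {$,a,b,c}; new: +{$}
  FOLLOW[S]={$,a,b,c}  FOLLOW[A]={$,a,b,c}  FOLLOW[B]={$,a,b,c}
[2] done
  FOLLOW[S]={$,a,b,c}  FOLLOW[A]={$,a,b,c}  FOLLOW[B]={$,a,b,c}

FOLLOW(A) = ["$", "a", "b", "c"]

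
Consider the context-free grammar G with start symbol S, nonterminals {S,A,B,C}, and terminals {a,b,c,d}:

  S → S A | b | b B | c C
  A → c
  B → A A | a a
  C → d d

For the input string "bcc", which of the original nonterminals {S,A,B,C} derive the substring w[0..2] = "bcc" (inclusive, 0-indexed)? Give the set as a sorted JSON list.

CNF form of G:
  S -> S A | T2 B | T3 C | b
  A -> c
  B -> A A | T0 T0
  C -> T1 T1
  T0 -> a
  T1 -> d
  T2 -> b
  T3 -> c

Fill CYK table bottom-up (cells [i..j] with 0 ≤ i ≤ j ≤ 2 only):
  T[0,0] 'b' = {S,T2}  orig:{S}
  T[1,1] 'c' = {A,T3}  orig:{A}
  T[2,2] 'c' = {A,T3}  orig:{A}
  T[0,1] 'bc' = {S}
  T[1,2] 'cc' = {B}
  T[0,2] 'bcc' = {S}

Original NTs in T[0,2] deriving "bcc": ["S"]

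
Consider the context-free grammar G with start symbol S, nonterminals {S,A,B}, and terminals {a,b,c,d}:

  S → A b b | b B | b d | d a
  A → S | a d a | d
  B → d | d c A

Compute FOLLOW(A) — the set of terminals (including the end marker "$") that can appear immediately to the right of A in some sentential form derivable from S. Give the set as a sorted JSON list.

FIRST iteration:
[1]
  A via A→a d a: +{a}
  A via A→d: +{d}
  B via B→d: +{d}
  S via S→A b b: +{a,d}
  S via S→b B: +{b}
  FIRST(S)={a,b,d}  FIRST(A)={a,d}  FIRST(B)={d}
[2]
  A via A→S: +{b}
  FIRST(S)={a,b,d}  FIRST(A)={a,b,d}  FIRST(B)={d}
[3] done
  FIRST(S)={a,b,d}  FIRST(A)={a,b,d}  FIRST(B)={d}

FOLLOW iteration:
FOLLOW(S) := {$}
iter 1:
  S→A b b: FOLLOW(A) ⊇ FIRST(b) = {b}; new: +{b}
  S→b B: FOLLOW(B) ⊇ FOLLOW(S) ⊇ {$}; new: +{$}
  S: {$}  A: {b}  B: {$}
iter 2:
  A→S: FOLLOW(S) ⊇ FOLLOW(A) ⊇ {b}; new: +{b}
  B→d c A: FOLLOW(A) ⊇ FOLLOW(B) ⊇ {$}; new: +{$}
  S→b B: FOLLOW(B) ⊇ FOLLOW(S) ⊇ {$,b}; new: +{b}
  S: {$,b}  A: {$,b}  B: {$,b}
iter 3: done
  S: {$,b}  A: {$,b}  B: {$,b}

FOLLOW(A) = ["$", "b"]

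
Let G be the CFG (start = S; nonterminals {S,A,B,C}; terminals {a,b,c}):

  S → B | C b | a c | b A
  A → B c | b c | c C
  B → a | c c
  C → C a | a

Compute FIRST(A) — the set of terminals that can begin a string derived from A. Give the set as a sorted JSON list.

FIRST sets, iterate to fixpoint:
iter 1:
  A via A→b c: +{b}
  A via A→c C: +{c}
  B via B→a: +{a}
  B via B→c c: +{c}
  C via C→a: +{a}
  S via S→B: +{a,c}
  S via S→b A: +{b}
  FIRST[S]={a,b,c}  FIRST[A]={b,c}  FIRST[B]={a,c}  FIRST[C]={a}
iter 2:
  A via A→B c: +{a}
  FIRST[S]={a,b,c}  FIRST[A]={a,b,c}  FIRST[B]={a,c}  FIRST[C]={a}
iter 3: (no change)
  FIRST[S]={a,b,c}  FIRST[A]={a,b,c}  FIRST[B]={a,c}  FIRST[C]={a}

FIRST(A) = ["a", "b", "c"]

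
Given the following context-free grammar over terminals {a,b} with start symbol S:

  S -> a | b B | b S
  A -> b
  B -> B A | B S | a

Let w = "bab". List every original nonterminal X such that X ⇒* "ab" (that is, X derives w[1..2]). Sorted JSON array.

Convert to CNF:
  S -> T0 B | T0 S | a
  A -> b
  B -> B A | B S | a
  T0 -> b

CYK table (by increasing span), restricted to cells inside w[1..2]:
  T[1,1] 'a' = {B,S}
  T[2,2] 'b' = {A,T0}  orig:{A}
  T[1,2] 'ab' = {B}

Original NTs in T[1,2] deriving "ab": ["B"]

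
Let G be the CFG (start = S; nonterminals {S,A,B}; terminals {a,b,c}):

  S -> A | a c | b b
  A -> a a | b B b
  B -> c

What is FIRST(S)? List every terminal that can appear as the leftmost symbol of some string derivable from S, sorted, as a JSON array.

FIRST sets, iterate to fixpoint:
[1]
  A via A→a a: +{a}
  A via A→b B b: +{b}
  B via B→c: +{c}
  S via S→A: +{a,b}
  S: {a,b}  A: {a,b}  B: {c}
[2] done
  S: {a,b}  A: {a,b}  B: {c}

FIRST(S) = ["a", "b"]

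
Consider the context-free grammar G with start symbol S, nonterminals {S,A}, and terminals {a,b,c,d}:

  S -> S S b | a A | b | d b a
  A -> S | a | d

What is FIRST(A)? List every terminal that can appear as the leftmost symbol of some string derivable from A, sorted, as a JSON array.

FIRST sets, iterate to fixpoint:
round 1:
  A via A→a: +{a}
  A via A→d: +{d}
  S via S→a A: +{a}
  S via S→b: +{b}
  S via S→d b a: +{d}
  FIRST[S]={a,b,d}  FIRST[A]={a,d}
round 2:
  A via A→S: +{b}
  FIRST[S]={a,b,d}  FIRST[A]={a,b,d}
round 3: (stable)
  FIRST[S]={a,b,d}  FIRST[A]={a,b,d}

FIRST(A) = ["a", "b", "d"]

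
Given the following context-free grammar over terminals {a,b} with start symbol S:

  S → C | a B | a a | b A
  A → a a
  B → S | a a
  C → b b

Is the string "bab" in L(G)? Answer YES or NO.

CNF form of G:
  S -> T0 B | T0 T0 | T1 A | T1 T1
  A -> T0 T0
  B -> T0 B | T0 T0 | T1 A | T1 T1
  C -> T1 T1
  T0 -> a
  T1 -> b

Fill CYK table bottom-up:
  [0..0]={T1}  "b"  orig:{}
  [1..1]={T0}  "a"  orig:{}
  [2..2]={T1}  "b"  orig:{}
  [0..1]=∅  "ba"
  [1..2]=∅  "ab"
  [0..2]=∅  "bab"

S ∉ T[0,2] ⇒ NO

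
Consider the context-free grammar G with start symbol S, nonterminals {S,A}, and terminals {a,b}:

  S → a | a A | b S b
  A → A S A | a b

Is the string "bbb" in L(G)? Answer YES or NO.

Convert to CNF:
  S -> T0 A | T1 X3 | a
  A -> A X2 | T0 T1
  T0 -> a
  T1 -> b
  X2 -> S A
  X3 -> S T1

CYK fill:
  [0..0]={T1}  "b"  orig:{}
  [1..1]={T1}  "b"  orig:{}
  [2..2]={T1}  "b"  orig:{}
  [0..1]=∅  "bb"
  [1..2]=∅  "bb"
  [0..2]=∅  "bbb"

S ∉ T[0,2] ⇒ NO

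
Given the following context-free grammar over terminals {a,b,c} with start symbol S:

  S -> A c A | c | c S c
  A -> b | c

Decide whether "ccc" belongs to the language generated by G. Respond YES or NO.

Convert to CNF:
  S -> A X1 | T0 X2 | c
  A -> b | c
  T0 -> c
  X1 -> T0 A
  X2 -> S T0

CYK table (by increasing span):
  [0..0]={A,S,T0}  "c"  orig:{A,S}
  [1..1]={A,S,T0}  "c"  orig:{A,S}
  [2..2]={A,S,T0}  "c"  orig:{A,S}
  [0..1]={X1,X2}  "cc"  orig:{}
  [1..2]={X1,X2}  "cc"  orig:{}
  [0..2]={S}  "ccc"

S ∈ T[0,2] ⇒ YES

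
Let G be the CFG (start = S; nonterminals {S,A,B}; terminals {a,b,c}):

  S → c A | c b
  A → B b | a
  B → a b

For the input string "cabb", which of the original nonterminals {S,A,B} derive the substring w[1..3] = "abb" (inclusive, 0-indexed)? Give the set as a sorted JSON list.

CNF form of G:
  S -> T2 A | T2 T0
  A -> B T0 | a
  B -> T1 T0
  T0 -> b
  T1 -> a
  T2 -> c

CYK table (by increasing span) — only the sub-triangle for w[1..3]:
  cell(1,1) a: {A,T1}  orig:{A}
  cell(2,2) b: {T0}  orig:{}
  cell(3,3) b: {T0}  orig:{}
  cell(1,2) ab: {B}
  cell(2,3) bb: ∅
  cell(1,3) abb: {A}

Original NTs in T[1,3] deriving "abb": ["A"]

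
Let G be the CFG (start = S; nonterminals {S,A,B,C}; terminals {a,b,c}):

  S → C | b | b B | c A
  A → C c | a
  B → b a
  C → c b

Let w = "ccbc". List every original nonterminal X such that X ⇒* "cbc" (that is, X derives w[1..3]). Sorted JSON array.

Convert to CNF:
  S -> T0 A | T0 T1 | T1 B | b
  A -> C T0 | a
  B -> T1 T2
  C -> T0 T1
  T0 -> c
  T1 -> b
  T2 -> a

CYK fill — only the sub-triangle for w[1..3]:
  T[1,1] 'c' = {T0}  orig:{}
  T[2,2] 'b' = {S,T1}  orig:{S}
  T[3,3] 'c' = {T0}  orig:{}
  T[1,2] 'cb' = {C,S}
  T[2,3] 'bc' = ∅
  T[1,3] 'cbc' = {A}

Original NTs in T[1,3] deriving "cbc": ["A"]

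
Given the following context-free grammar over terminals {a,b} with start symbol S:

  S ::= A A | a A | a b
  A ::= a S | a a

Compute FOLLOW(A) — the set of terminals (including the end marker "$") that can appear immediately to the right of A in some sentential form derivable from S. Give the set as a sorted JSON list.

Compute FIRST by fixpoint:
pass 1:
  A via A→a S: +{a}
  S via S→A A: +{a}
  FIRST[S]={a}  FIRST[A]={a}
pass 2: — fixpoint
  FIRST[S]={a}  FIRST[A]={a}

Compute FOLLOW by fixpoint:
seed FOLLOW(S) with $
iter 1:
  S→A A: FOLLOW(A) ⊇ FIRST(A) = {a}; new: +{a}
  S→A A: FOLLOW(A) ⊇ FOLLOW(S) ⊇ {$}; new: +{$}
  FOLLOW(S)={$}  FOLLOW(A)={$,a}
iter 2:
  A→a S: FOLLOW(S) ⊇ FOLLOW(A) ⊇ {$,a}; new: +{a}
  FOLLOW(S)={$,a}  FOLLOW(A)={$,a}
iter 3: (no change)
  FOLLOW(S)={$,a}  FOLLOW(A)={$,a}

FOLLOW(A) = ["$", "a"]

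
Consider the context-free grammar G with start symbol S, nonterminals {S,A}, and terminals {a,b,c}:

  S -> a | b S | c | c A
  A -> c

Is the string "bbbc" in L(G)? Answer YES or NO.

Convert to CNF:
  S -> T0 S | T1 A | a | c
  A -> c
  T0 -> b
  T1 -> c

CYK table (by increasing span):
  cell(0,0) b: {T0}  orig:{}
  cell(1,1) b: {T0}  orig:{}
  cell(2,2) b: {T0}  orig:{}
  cell(3,3) c: {A,S,T1}  orig:{A,S}
  cell(0,1) bb: ∅
  cell(1,2) bb: ∅
  cell(2,3) bc: {S}
  cell(0,2) bbb: ∅
  cell(1,3) bbc: {S}
  cell(0,3) bbbc: {S}

S ∈ T[0,3] ⇒ YES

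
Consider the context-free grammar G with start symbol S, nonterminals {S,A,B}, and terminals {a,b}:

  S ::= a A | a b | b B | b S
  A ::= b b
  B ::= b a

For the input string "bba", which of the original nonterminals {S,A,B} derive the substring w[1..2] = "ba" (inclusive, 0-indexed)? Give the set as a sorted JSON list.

CNF form of G:
  S -> T0 B | T0 S | T1 A | T1 T0
  A -> T0 T0
  B -> T0 T1
  T0 -> b
  T1 -> a

Fill CYK table bottom-up, restricted to cells inside w[1..2]:
  cell(1,1) b: {T0}  orig:{}
  cell(2,2) a: {T1}  orig:{}
  cell(1,2) ba: {B}

Original NTs in T[1,2] deriving "ba": ["B"]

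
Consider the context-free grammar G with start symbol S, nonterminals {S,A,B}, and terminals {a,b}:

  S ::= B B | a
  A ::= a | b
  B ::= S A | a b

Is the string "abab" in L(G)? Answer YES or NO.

CNF form of G:
  S -> B B | a
  A -> a | b
  B -> S A | T0 T1
  T0 -> a
  T1 -> b

CYK fill:
  T[0,0] 'a' = {A,S,T0}  orig:{A,S}
  T[1,1] 'b' = {A,T1}  orig:{A}
  T[2,2] 'a' = {A,S,T0}  orig:{A,S}
  T[3,3] 'b' = {A,T1}  orig:{A}
  T[0,1] 'ab' = {B}
  T[1,2] 'ba' = ∅
  T[2,3] 'ab' = {B}
  T[0,2] 'aba' = ∅
  T[1,3] 'bab' = ∅
  T[0,3] 'abab' = {S}

S ∈ T[0,3] ⇒ YES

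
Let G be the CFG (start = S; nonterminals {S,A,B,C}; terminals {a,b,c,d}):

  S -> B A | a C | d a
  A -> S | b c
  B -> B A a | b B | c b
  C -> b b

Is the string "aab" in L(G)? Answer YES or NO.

Convert to CNF:
  S -> B A | T0 C | T3 T0
  A -> B A | T0 C | T1 T2 | T3 T0
  B -> B X4 | T1 B | T2 T1
  C -> T1 T1
  T0 -> a
  T1 -> b
  T2 -> c
  T3 -> d
  X4 -> A T0

Fill CYK table bottom-up:
  T[0,0] 'a' = {T0}  orig:{}
  T[1,1] 'a' = {T0}  orig:{}
  T[2,2] 'b' = {T1}  orig:{}
  T[0,1] 'aa' = ∅
  T[1,2] 'ab' = ∅
  T[0,2] 'aab' = ∅

S ∉ T[0,2] ⇒ NO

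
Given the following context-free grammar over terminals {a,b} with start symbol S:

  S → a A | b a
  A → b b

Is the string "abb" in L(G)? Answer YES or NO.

Convert to CNF:
  S -> T0 T1 | T1 A
  A -> T0 T0
  T0 -> b
  T1 -> a

CYK fill:
  [0..0]={T1}  "a"  orig:{}
  [1..1]={T0}  "b"  orig:{}
  [2..2]={T0}  "b"  orig:{}
  [0..1]=∅  "ab"
  [1..2]={A}  "bb"
  [0..2]={S}  "abb"

S ∈ T[0,2] ⇒ YES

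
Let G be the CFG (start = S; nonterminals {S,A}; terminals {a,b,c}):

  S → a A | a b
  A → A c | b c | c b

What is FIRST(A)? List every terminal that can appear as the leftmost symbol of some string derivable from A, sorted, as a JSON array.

Compute FIRST by fixpoint:
iter 1:
  A via A→b c: +{b}
  A via A→c b: +{c}
  S via S→a A: +{a}
  FIRST(S)={a}  FIRST(A)={b,c}
iter 2: (no change)
  FIRST(S)={a}  FIRST(A)={b,c}

FIRST(A) = ["b", "c"]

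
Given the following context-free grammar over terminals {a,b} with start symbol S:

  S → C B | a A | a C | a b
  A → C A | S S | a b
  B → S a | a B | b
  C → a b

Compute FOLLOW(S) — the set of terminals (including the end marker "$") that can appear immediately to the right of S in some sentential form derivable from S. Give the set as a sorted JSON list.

Compute FIRST by fixpoint:
pass 1:
  A via A→a b: +{a}
  B via B→a B: +{a}
  B via B→b: +{b}
  C via C→a b: +{a}
  S via S→C B: +{a}
  FIRST[S]={a}  FIRST[A]={a}  FIRST[B]={a,b}  FIRST[C]={a}
pass 2: done
  FIRST[S]={a}  FIRST[A]={a}  FIRST[B]={a,b}  FIRST[C]={a}

FOLLOW sets:
seed FOLLOW(S) with $
round 1:
  A→C A: FOLLOW(C) ⊇ FIRST(A) = {a}; new: +{a}
  A→S S: FOLLOW(S) ⊇ FIRST(S) = {a}; new: +{a}
  S→C B: FOLLOW(C) ⊇ FIRST(B) = {a,b}; new: +{b}
  S→C B: FOLLOW(B) ⊇ FOLLOW(S) ⊇ {$,a}; new: +{$,a}
  S→a A: FOLLOW(A) ⊇ FOLLOW(S) ⊇ {$,a}; new: +{$,a}
  S→a C: FOLLOW(C) ⊇ FOLLOW(S) ⊇ {$,a}; new: +{$}
  S: {$,a}  A: {$,a}  B: {$,a}  C: {$,a,b}
round 2: — fixpoint
  S: {$,a}  A: {$,a}  B: {$,a}  C: {$,a,b}

FOLLOW(S) = ["$", "a"]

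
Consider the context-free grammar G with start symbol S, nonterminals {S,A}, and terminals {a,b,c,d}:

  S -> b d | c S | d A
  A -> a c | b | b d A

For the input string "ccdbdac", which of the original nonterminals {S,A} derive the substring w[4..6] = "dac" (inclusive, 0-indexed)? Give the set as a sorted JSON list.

Convert to CNF:
  S -> T1 S | T2 T3 | T3 A
  A -> T0 T1 | T2 X4 | b
  T0 -> a
  T1 -> c
  T2 -> b
  T3 -> d
  X4 -> T3 A

CYK fill — only the sub-triangle for w[4..6]:
  [4..4]={T3}  "d"  orig:{}
  [5..5]={T0}  "a"  orig:{}
  [6..6]={T1}  "c"  orig:{}
  [4..5]=∅  "da"
  [5..6]={A}  "ac"
  [4..6]={S,X4}  "dac"  orig:{S}

Original NTs in T[4,6] deriving "dac": ["S"]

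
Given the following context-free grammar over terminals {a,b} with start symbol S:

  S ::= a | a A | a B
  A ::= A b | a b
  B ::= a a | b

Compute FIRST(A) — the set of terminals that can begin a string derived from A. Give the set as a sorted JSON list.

FIRST sets, iterate to fixpoint:
pass 1:
  A via A→a b: +{a}
  B via B→a a: +{a}
  B via B→b: +{b}
  S via S→a: +{a}
  FIRST(S)={a}  FIRST(A)={a}  FIRST(B)={a,b}
pass 2: (no change)
  FIRST(S)={a}  FIRST(A)={a}  FIRST(B)={a,b}

FIRST(A) = ["a"]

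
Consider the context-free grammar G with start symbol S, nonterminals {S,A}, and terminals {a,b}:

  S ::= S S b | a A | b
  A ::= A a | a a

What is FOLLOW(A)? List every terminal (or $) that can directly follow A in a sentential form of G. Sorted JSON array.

FIRST sets, iterate to fixpoint:
iter 1:
  A via A→a a: +{a}
  S via S→a A: +{a}
  S via S→b: +{b}
  FIRST(S)={a,b}  FIRST(A)={a}
iter 2: — fixpoint
  FIRST(S)={a,b}  FIRST(A)={a}

Compute FOLLOW by fixpoint:
FOLLOW(S) := {$}
round 1:
  A→A a: FOLLOW(A) ⊇ FIRST(a) = {a}; new: +{a}
  S→S S b: FOLLOW(S) ⊇ FIRST(S) = {a,b}; new: +{a,b}
  S→a A: FOLLOW(A) ⊇ FOLLOW(S) ⊇ {$,a,b}; new: +{$,b}
  S: {$,a,b}  A: {$,a,b}
round 2: (stable)
  S: {$,a,b}  A: {$,a,b}

FOLLOW(A) = ["$", "a", "b"]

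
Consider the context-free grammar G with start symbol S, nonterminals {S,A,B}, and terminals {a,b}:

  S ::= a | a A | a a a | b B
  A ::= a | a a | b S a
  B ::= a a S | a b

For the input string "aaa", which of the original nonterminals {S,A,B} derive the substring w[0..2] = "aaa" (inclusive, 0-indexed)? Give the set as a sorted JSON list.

Convert to CNF:
  S -> T0 A | T0 X4 | T1 B | a
  A -> T0 T0 | T1 X2 | a
  B -> T0 T1 | T0 X3
  T0 -> a
  T1 -> b
  X2 -> S T0
  X3 -> T0 S
  X4 -> T0 T0

CYK fill — only the sub-triangle for w[0..2]:
  T[0,0] 'a' = {A,S,T0}  orig:{A,S}
  T[1,1] 'a' = {A,S,T0}  orig:{A,S}
  T[2,2] 'a' = {A,S,T0}  orig:{A,S}
  T[0,1] 'aa' = {A,S,X2,X3,X4}  orig:{A,S}
  T[1,2] 'aa' = {A,S,X2,X3,X4}  orig:{A,S}
  T[0,2] 'aaa' = {B,S,X2,X3}  orig:{B,S}

Original NTs in T[0,2] deriving "aaa": ["B", "S"]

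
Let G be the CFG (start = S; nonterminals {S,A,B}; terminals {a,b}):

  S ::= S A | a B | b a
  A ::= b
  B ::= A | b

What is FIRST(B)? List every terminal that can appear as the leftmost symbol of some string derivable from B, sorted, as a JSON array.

FIRST iteration:
iter 1:
  A via A→b: +{b}
  B via B→A: +{b}
  S via S→a B: +{a}
  S via S→b a: +{b}
  FIRST(S)={a,b}  FIRST(A)={b}  FIRST(B)={b}
iter 2: — fixpoint
  FIRST(S)={a,b}  FIRST(A)={b}  FIRST(B)={b}

FIRST(B) = ["b"]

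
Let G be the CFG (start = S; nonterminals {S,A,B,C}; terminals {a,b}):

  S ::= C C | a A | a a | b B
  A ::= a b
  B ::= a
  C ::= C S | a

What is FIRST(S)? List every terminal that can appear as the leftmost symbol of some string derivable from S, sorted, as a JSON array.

FIRST iteration:
[1]
  A via A→a b: +{a}
  B via B→a: +{a}
  C via C→a: +{a}
  S via S→C C: +{a}
  S via S→b B: +{b}
  FIRST(S)={a,b}  FIRST(A)={a}  FIRST(B)={a}  FIRST(C)={a}
[2] (no change)
  FIRST(S)={a,b}  FIRST(A)={a}  FIRST(B)={a}  FIRST(C)={a}

FIRST(S) = ["a", "b"]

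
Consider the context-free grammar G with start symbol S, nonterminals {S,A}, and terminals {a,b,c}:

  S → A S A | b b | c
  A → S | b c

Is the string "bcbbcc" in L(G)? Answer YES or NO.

CNF form of G:
  S -> A X3 | T0 T0 | c
  A -> A X2 | T0 T0 | T0 T1 | c
  T0 -> b
  T1 -> c
  X2 -> S A
  X3 -> S A

CYK fill:
  T[0,0] 'b' = {T0}  orig:{}
  T[1,1] 'c' = {A,S,T1}  orig:{A,S}
  T[2,2] 'b' = {T0}  orig:{}
  T[3,3] 'b' = {T0}  orig:{}
  T[4,4] 'c' = {A,S,T1}  orig:{A,S}
  T[5,5] 'c' = {A,S,T1}  orig:{A,S}
  T[0,1] 'bc' = {A}
  T[1,2] 'cb' = ∅
  T[2,3] 'bb' = {A,S}
  T[3,4] 'bc' = {A}
  T[4,5] 'cc' = {X2,X3}  orig:{}
  T[0,2] 'bcb' = ∅
  T[1,3] 'cbb' = {X2,X3}  orig:{}
  T[2,4] 'bbc' = {X2,X3}  orig:{}
  T[3,5] 'bcc' = ∅
  T[0,3] 'bcbb' = ∅
  T[1,4] 'cbbc' = {A,S}
  T[2,5] 'bbcc' = {A,S}
  T[0,4] 'bcbbc' = {A,S}
  T[1,5] 'cbbcc' = {X2,X3}  orig:{}
  T[0,5] 'bcbbcc' = {X2,X3}  orig:{}

S ∉ T[0,5] ⇒ NO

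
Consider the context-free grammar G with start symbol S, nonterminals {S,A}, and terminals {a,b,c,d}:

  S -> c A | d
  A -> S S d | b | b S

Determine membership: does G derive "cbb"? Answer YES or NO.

Convert to CNF:
  S -> T2 A | d
  A -> S X3 | T1 S | b
  T0 -> d
  T1 -> b
  T2 -> c
  X3 -> S T0

Fill CYK table bottom-up:
  [0..0]={T2}  "c"  orig:{}
  [1..1]={A,T1}  "b"  orig:{A}
  [2..2]={A,T1}  "b"  orig:{A}
  [0..1]={S}  "cb"
  [1..2]=∅  "bb"
  [0..2]=∅  "cbb"

S ∉ T[0,2] ⇒ NO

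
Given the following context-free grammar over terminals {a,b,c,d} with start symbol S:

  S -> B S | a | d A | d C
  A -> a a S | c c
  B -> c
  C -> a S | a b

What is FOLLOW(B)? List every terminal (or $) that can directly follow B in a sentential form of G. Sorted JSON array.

Compute FIRST by fixpoint:
[1]
  A via A→a a S: +{a}
  A via A→c c: +{c}
  B via B→c: +{c}
  C via C→a S: +{a}
  S via S→B S: +{c}
  S via S→a: +{a}
  S via S→d A: +{d}
  FIRST(S)={a,c,d}  FIRST(A)={a,c}  FIRST(B)={c}  FIRST(C)={a}
[2] done
  FIRST(S)={a,c,d}  FIRST(A)={a,c}  FIRST(B)={c}  FIRST(C)={a}

Compute FOLLOW by fixpoint:
FOLLOW(S) := {$}
pass 1:
  S→B S: FOLLOW(B) ⊇ FIRST(S) = {a,c,d}; new: +{a,c,d}
  S→d A: FOLLOW(A) ⊇ FOLLOW(S) ⊇ {$}; new: +{$}
  S→d C: FOLLOW(C) ⊇ FOLLOW(S) ⊇ {$}; new: +{$}
  S: {$}  A: {$}  B: {a,c,d}  C: {$}
pass 2: — fixpoint
  S: {$}  A: {$}  B: {a,c,d}  C: {$}

FOLLOW(B) = ["a", "c", "d"]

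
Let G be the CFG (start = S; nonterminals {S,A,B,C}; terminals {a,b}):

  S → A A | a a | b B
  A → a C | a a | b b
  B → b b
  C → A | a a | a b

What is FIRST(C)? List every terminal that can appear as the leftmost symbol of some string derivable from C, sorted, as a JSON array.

Compute FIRST by fixpoint:
round 1:
  A via A→a C: +{a}
  A via A→b b: +{b}
  B via B→b b: +{b}
  C via C→A: +{a,b}
  S via S→A A: +{a,b}
  FIRST(S)={a,b}  FIRST(A)={a,b}  FIRST(B)={b}  FIRST(C)={a,b}
round 2: — fixpoint
  FIRST(S)={a,b}  FIRST(A)={a,b}  FIRST(B)={b}  FIRST(C)={a,b}

FIRST(C) = ["a", "b"]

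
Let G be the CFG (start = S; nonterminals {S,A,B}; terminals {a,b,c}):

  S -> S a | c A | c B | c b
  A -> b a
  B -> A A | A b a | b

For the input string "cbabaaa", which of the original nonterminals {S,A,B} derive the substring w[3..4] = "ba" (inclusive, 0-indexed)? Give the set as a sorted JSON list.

Convert to CNF:
  S -> S T1 | T2 A | T2 B | T2 T0
  A -> T0 T1
  B -> A A | A X3 | b
  T0 -> b
  T1 -> a
  T2 -> c
  X3 -> T0 T1

Fill CYK table bottom-up (cells [i..j] with 3 ≤ i ≤ j ≤ 4 only):
  T[3,3] 'b' = {B,T0}  orig:{B}
  T[4,4] 'a' = {T1}  orig:{}
  T[3,4] 'ba' = {A,X3}  orig:{A}

Original NTs in T[3,4] deriving "ba": ["A"]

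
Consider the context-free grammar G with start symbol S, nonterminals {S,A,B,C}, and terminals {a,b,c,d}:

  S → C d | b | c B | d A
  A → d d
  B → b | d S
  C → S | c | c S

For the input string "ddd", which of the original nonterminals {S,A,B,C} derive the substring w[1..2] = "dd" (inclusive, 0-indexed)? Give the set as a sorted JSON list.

CNF form of G:
  S -> C T0 | T0 A | T1 B | b
  A -> T0 T0
  B -> T0 S | b
  C -> C T0 | T0 A | T1 B | T1 S | b | c
  T0 -> d
  T1 -> c

CYK fill — only the sub-triangle for w[1..2]:
  T[1,1] 'd' = {T0}  orig:{}
  T[2,2] 'd' = {T0}  orig:{}
  T[1,2] 'dd' = {A}

Original NTs in T[1,2] deriving "dd": ["A"]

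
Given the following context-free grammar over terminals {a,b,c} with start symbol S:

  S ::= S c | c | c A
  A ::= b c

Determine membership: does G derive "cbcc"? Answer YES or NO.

CNF form of G:
  S -> S T1 | T1 A | c
  A -> T0 T1
  T0 -> b
  T1 -> c

CYK fill:
  T[0,0] 'c' = {S,T1}  orig:{S}
  T[1,1] 'b' = {T0}  orig:{}
  T[2,2] 'c' = {S,T1}  orig:{S}
  T[3,3] 'c' = {S,T1}  orig:{S}
  T[0,1] 'cb' = ∅
  T[1,2] 'bc' = {A}
  T[2,3] 'cc' = {S}
  T[0,2] 'cbc' = {S}
  T[1,3] 'bcc' = ∅
  T[0,3] 'cbcc' = {S}

S ∈ T[0,3] ⇒ YES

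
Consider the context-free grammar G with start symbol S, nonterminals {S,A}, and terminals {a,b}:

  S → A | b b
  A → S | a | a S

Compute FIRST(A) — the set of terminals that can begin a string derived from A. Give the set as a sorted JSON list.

Compute FIRST by fixpoint:
round 1:
  A via A→a: +{a}
  S via S→A: +{a}
  S via S→b b: +{b}
  FIRST[S]={a,b}  FIRST[A]={a}
round 2:
  A via A→S: +{b}
  FIRST[S]={a,b}  FIRST[A]={a,b}
round 3: (stable)
  FIRST[S]={a,b}  FIRST[A]={a,b}

FIRST(A) = ["a", "b"]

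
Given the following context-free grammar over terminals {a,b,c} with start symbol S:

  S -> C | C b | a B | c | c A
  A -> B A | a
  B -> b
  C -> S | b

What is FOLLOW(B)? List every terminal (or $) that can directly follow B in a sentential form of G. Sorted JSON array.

Compute FIRST by fixpoint:
iter 1:
  A via A→a: +{a}
  B via B→b: +{b}
  C via C→b: +{b}
  S via S→C: +{b}
  S via S→a B: +{a}
  S via S→c: +{c}
  S: {a,b,c}  A: {a}  B: {b}  C: {b}
iter 2:
  A via A→B A: +{b}
  C via C→S: +{a,c}
  S: {a,b,c}  A: {a,b}  B: {b}  C: {a,b,c}
iter 3: — fixpoint
  S: {a,b,c}  A: {a,b}  B: {b}  C: {a,b,c}

FOLLOW sets:
initialize: $ ∈ FOLLOW(S)
[1]
  A→B A: FOLLOW(B) ⊇ FIRST(A) = {a,b}; new: +{a,b}
  S→C: FOLLOW(C) ⊇ FOLLOW(S) ⊇ {$}; new: +{$}
  S→C b: FOLLOW(C) ⊇ FIRST(b) = {b}; new: +{b}
  S→a B: FOLLOW(B) ⊇ FOLLOW(S) ⊇ {$}; new: +{$}
  S→c A: FOLLOW(A) ⊇ FOLLOW(S) ⊇ {$}; new: +{$}
  FOLLOW(S)={$}  FOLLOW(A)={$}  FOLLOW(B)={$,a,b}  FOLLOW(C)={$,b}
[2]
  C→S: FOLLOW(S) ⊇ FOLLOW(C) ⊇ {$,b}; new: +{b}
  S→c A: FOLLOW(A) ⊇ FOLLOW(S) ⊇ {$,b}; new: +{b}
  FOLLOW(S)={$,b}  FOLLOW(A)={$,b}  FOLLOW(B)={$,a,b}  FOLLOW(C)={$,b}
[3] done
  FOLLOW(S)={$,b}  FOLLOW(A)={$,b}  FOLLOW(B)={$,a,b}  FOLLOW(C)={$,b}

FOLLOW(B) = ["$", "a", "b"]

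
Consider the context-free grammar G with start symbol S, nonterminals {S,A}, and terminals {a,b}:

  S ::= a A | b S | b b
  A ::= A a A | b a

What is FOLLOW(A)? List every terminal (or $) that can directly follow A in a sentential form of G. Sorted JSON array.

FIRST iteration:
round 1:
  A via A→b a: +{b}
  S via S→a A: +{a}
  S via S→b S: +{b}
  FIRST[S]={a,b}  FIRST[A]={b}
round 2: (stable)
  FIRST[S]={a,b}  FIRST[A]={b}

Compute FOLLOW by fixpoint:
FOLLOW(S) := {$}
pass 1:
  A→A a A: FOLLOW(A) ⊇ FIRST(a) = {a}; new: +{a}
  S→a A: FOLLOW(A) ⊇ FOLLOW(S) ⊇ {$}; new: +{$}
  FOLLOW[S]={$}  FOLLOW[A]={$,a}
pass 2: (no change)
  FOLLOW[S]={$}  FOLLOW[A]={$,a}

FOLLOW(A) = ["$", "a"]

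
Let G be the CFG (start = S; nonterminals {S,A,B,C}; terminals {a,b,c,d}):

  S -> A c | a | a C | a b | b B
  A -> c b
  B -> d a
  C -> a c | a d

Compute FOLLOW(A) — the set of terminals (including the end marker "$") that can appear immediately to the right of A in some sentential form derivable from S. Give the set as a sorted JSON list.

FIRST sets, iterate to fixpoint:
iter 1:
  A via A→c b: +{c}
  B via B→d a: +{d}
  C via C→a c: +{a}
  S via S→A c: +{c}
  S via S→a: +{a}
  S via S→b B: +{b}
  FIRST(S)={a,b,c}  FIRST(A)={c}  FIRST(B)={d}  FIRST(C)={a}
iter 2: (no change)
  FIRST(S)={a,b,c}  FIRST(A)={c}  FIRST(B)={d}  FIRST(C)={a}

Compute FOLLOW by fixpoint:
initialize: $ ∈ FOLLOW(S)
pass 1:
  S→A c: FOLLOW(A) ⊇ FIRST(c) = {c}; new: +{c}
  S→a C: FOLLOW(C) ⊇ FOLLOW(S) ⊇ {$}; new: +{$}
  S→b B: FOLLOW(B) ⊇ FOLLOW(S) ⊇ {$}; new: +{$}
  FOLLOW[S]={$}  FOLLOW[A]={c}  FOLLOW[B]={$}  FOLLOW[C]={$}
pass 2: done
  FOLLOW[S]={$}  FOLLOW[A]={c}  FOLLOW[B]={$}  FOLLOW[C]={$}

FOLLOW(A) = ["c"]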